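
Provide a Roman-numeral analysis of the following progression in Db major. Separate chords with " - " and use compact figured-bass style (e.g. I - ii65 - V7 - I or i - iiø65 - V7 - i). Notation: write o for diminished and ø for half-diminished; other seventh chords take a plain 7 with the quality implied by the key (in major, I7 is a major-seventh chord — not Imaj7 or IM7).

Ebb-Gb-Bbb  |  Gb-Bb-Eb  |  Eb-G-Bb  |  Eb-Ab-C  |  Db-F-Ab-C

Ebb-Gb-Bbb: major triad on Ebb — chromatic; Ebb is the lowered second degree, so this is the Neapolitan chord, bII.
Gb-Bb-Eb has root Eb, degree 2 in Db major, so ii6.
Eb-G-Bb: a major triad on Eb, the applied dominant of V → V/V.
Eb-Ab-C: major triad on Ab = scale degree 5 → V64.
Db-F-Ab-C: major seventh chord on Db = scale degree 1 → I7.

bII - ii6 - V/V - V64 - I7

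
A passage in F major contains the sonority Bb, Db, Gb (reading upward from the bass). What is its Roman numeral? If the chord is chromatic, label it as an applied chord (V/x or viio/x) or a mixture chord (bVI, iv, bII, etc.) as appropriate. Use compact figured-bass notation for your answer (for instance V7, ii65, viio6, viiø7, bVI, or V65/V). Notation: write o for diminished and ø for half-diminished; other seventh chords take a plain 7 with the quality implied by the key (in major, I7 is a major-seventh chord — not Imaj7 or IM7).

bII6

The pitches Gb-Bb-Db form a major triad rooted on Gb.
Gb is the lowered second degree of F major (diatonic 2 would be G). This is the Neapolitan sixth — a major triad on the lowered second degree, here in its customary first inversion.
With Bb in the bass the chord is in first inversion, so the figured bass is 6.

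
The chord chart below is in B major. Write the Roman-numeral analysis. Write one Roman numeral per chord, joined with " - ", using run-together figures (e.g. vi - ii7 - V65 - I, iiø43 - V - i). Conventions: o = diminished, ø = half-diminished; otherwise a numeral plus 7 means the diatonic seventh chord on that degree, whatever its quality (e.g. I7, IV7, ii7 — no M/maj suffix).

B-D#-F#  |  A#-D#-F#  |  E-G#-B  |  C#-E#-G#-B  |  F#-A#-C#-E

I - iii64 - IV - V7/V - V7

B-D#-F#: root B is the tonic; major triad there is I.
A#-D#-F#: minor triad on D# = scale degree 3 → iii64.
E-G#-B: root E is the subdominant; major triad there is IV.
C#-E#-G#-B: a dominant seventh chord on C#, the applied dominant of V → V7/V.
F#-A#-C#-E has root F#, degree 5 in B major, so V7.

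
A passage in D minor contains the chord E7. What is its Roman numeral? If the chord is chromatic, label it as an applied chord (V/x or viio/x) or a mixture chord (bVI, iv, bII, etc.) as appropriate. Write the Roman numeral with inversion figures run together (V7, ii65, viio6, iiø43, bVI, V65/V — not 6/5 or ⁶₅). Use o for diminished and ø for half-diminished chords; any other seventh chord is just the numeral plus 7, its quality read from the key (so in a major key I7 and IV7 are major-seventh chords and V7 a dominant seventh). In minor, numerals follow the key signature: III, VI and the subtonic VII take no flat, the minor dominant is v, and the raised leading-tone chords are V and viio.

Stacked in thirds the chord is E-G#-B-D: a dominant seventh chord on E.
E is not a diatonic chord root with this quality in D minor, but it lies a perfect fifth above A (V), so the chord functions as an applied dominant of V.

V7/V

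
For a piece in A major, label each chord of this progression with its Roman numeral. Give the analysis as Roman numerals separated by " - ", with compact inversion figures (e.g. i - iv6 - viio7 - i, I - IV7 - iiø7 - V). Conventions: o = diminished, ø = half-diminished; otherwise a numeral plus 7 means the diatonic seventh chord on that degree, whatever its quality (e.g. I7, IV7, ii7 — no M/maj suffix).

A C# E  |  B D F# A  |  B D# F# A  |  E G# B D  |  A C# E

I - ii7 - V7/V - V7 - I

A-C#-E: major triad on A = scale degree 1 → I.
B-D-F#-A: minor seventh chord on B = scale degree 2 → ii7.
B-D#-F#-A: chromatic; B is V of V, so V7/V.
E-G#-B-D: dominant seventh chord on E = scale degree 5 → V7.
A-C#-E has root A, degree 1 in A major, so I.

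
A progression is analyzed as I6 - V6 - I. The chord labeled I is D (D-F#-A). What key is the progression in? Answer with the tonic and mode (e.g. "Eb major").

The anchor chord is a major triad on D, labeled I.
If D is scale degree 1 and the mode makes that degree carry a major triad, the tonic is D and the mode is major.

D major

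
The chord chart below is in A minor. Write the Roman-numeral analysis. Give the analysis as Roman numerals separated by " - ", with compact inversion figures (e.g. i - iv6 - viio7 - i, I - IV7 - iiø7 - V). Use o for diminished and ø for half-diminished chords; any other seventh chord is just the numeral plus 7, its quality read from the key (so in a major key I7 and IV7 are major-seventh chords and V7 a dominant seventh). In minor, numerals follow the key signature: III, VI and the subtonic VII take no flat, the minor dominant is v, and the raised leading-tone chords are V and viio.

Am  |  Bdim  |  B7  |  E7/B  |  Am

Am: minor triad on A = scale degree 1 → i.
Bdim: diminished triad on B = scale degree 2 → iio.
B7: a dominant seventh chord on B, the applied dominant of V → V7/V.
E7/B has root E, degree 5 in A minor, so V43.
Am: minor triad on A = scale degree 1 → i.

i - iio - V7/V - V43 - i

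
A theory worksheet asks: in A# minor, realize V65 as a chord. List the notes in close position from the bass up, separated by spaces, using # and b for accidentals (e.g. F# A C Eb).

G## B# D# E#

In A# minor, the fifth degree is E#. The dominant is major (leading tone raised), so V is a dominant seventh chord.
That chord is spelled E#-G##-B#-D#.
With the 65 figure the chord is in first inversion; from the bass G## upward in close position it reads G##-B#-D#-E#.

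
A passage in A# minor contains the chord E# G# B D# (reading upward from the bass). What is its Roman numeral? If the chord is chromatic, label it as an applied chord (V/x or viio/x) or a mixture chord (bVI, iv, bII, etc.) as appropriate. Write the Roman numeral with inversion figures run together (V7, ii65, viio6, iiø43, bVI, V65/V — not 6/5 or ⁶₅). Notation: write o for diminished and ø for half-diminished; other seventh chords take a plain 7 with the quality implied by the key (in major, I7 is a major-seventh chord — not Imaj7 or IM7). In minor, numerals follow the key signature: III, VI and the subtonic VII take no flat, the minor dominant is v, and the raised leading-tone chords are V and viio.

The pitches E#-G#-B-D# form a half-diminished seventh chord rooted on E#.
E# sits a half step below F# (VI in A# minor); a diminished chord there is the applied leading-tone chord of VI.

viiø7/VI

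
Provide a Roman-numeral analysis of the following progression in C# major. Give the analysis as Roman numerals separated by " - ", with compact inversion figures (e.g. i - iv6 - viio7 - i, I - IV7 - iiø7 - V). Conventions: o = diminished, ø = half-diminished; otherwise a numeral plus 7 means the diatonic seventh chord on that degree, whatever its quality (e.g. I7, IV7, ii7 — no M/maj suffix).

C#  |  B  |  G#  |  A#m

I - bVII - V - vi

C#: major triad on C# = scale degree 1 → I.
B: major triad on B — chromatic; bVII (borrowed from the parallel minor).
G#: major triad on G# = scale degree 5 → V.
A#m has root A#, degree 6 in C# major, so vi.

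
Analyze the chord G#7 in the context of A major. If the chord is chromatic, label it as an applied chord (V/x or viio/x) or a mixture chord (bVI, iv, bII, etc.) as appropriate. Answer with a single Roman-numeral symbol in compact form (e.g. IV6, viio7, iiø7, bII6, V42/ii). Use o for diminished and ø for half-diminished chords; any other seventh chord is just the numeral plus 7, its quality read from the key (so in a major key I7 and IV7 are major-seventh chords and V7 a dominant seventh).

V7/iii

Stacked in thirds the chord is G#-B#-D#-F#: a dominant seventh chord on G#.
G# is not a diatonic chord root with this quality in A major, but it lies a perfect fifth above C# (iii), so the chord functions as an applied dominant of iii.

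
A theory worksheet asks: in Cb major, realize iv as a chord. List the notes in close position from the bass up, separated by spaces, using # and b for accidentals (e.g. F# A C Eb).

Scale degree 4 in Cb major is Fb; here the chord built on it is altered to a minor triad. iv is the minor subdominant, borrowed from the parallel minor.
So the chord is Fb-Abb-Cb, a minor triad.

Fb Abb Cb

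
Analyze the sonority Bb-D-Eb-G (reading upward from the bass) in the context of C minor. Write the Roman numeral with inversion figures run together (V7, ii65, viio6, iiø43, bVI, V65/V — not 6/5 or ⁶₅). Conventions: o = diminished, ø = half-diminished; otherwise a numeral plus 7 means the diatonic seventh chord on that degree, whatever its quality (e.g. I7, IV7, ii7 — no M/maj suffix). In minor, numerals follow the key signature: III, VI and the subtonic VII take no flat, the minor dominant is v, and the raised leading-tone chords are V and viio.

The pitches Eb-G-Bb-D form a major seventh chord rooted on Eb.
In C minor, Eb is the mediant; the diatonic major seventh chord there is III7.
With Bb in the bass the chord is in second inversion, so the figured bass is 43.

III43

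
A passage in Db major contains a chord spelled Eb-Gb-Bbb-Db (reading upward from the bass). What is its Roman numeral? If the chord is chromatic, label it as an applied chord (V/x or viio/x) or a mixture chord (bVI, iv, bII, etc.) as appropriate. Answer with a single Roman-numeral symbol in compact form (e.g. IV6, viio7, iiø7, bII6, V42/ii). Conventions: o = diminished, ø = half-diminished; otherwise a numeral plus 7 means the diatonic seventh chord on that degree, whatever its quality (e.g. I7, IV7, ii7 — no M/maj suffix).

iiø7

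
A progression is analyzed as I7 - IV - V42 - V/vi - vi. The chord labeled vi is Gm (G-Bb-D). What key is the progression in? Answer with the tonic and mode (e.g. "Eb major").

vi is given as G-Bb-D — a minor triad with root G.
vi on G implies G is the submediant; that puts the tonic at Bb, and the lowercase numeral fits major mode.

Bb major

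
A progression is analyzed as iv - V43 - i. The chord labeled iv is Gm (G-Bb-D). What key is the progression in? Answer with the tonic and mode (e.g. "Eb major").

The anchor chord is a minor triad on G, labeled iv.
iv on G implies G is the subdominant; that puts the tonic at D, and the lowercase numeral fits minor mode.

D minor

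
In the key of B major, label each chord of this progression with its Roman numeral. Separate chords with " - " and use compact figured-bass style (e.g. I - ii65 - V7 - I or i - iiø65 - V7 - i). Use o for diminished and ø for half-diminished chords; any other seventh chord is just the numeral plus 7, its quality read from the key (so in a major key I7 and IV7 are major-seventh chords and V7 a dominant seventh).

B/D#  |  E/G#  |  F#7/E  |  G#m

B/D#: root B is the tonic; major triad there is I6.
E/G#: major triad on E = scale degree 4 → IV6.
F#7/E: root F# is the dominant; dominant seventh chord there is V42.
G#m: root G# is the submediant; minor triad there is vi.

I6 - IV6 - V42 - vi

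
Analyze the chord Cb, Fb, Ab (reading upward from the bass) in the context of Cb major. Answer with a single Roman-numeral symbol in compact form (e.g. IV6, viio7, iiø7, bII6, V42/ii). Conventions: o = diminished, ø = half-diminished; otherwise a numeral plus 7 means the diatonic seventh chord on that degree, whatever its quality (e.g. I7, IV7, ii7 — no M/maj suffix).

IV64

Stacked in thirds the chord is Fb-Ab-Cb: a major triad on Fb.
In Cb major, Fb is the subdominant; the diatonic major triad there is IV.
With Cb in the bass the chord is in second inversion, so the figured bass is 64.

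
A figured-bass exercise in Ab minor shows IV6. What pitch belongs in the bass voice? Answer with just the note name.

IV in Ab minor has root Db; the chord is Db-F-Ab.
The figure 6 means first inversion — the third is in the bass.

F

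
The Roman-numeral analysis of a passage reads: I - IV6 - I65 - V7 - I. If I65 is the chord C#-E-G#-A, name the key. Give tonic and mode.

A major

The chord Amaj7/C# is a major seventh chord rooted on A; its label is I65.
If A is scale degree 1 and the mode makes that degree carry a major seventh chord, the tonic is A and the mode is major.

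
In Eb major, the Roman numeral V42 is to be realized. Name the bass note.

Ab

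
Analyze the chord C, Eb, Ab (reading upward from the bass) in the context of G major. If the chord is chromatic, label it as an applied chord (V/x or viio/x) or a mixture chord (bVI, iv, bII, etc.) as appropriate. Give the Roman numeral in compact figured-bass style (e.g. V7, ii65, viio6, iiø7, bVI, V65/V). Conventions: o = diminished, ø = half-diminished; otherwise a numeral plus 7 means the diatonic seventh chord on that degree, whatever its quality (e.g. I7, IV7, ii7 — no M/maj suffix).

bII6

Stacked in thirds the chord is Ab-C-Eb: a major triad on Ab.
Ab is the lowered second degree of G major (diatonic 2 would be A). This is the Neapolitan sixth — a major triad on the lowered second degree, here in its customary first inversion.
With C in the bass the chord is in first inversion, so the figured bass is 6.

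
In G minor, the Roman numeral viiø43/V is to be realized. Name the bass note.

The applied chord viiø43/V is rooted on C#: C#-E-G-B.
The figure 43 means second inversion — the fifth is in the bass.

G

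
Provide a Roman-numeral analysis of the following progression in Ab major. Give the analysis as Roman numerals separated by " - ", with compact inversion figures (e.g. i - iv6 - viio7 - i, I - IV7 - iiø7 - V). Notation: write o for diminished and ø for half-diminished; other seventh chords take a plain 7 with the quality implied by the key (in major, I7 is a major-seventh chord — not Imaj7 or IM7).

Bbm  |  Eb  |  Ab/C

Bbm: root Bb is the supertonic; minor triad there is ii.
Eb has root Eb, degree 5 in Ab major, so V.
Ab/C: major triad on Ab = scale degree 1 → I6.

ii - V - I6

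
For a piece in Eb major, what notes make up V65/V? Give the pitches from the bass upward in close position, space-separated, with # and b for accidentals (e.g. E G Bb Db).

A C Eb F

V65/V is a secondary dominant — the dominant seventh of V. V in Eb major is Bb, so the applied chord's root is F, a perfect fifth above.
Building a dominant seventh chord on F gives F-A-C-Eb.
With the 65 figure the chord is in first inversion; from the bass A upward in close position it reads A-C-Eb-F.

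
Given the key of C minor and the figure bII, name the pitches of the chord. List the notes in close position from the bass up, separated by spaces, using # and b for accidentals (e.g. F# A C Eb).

Db F Ab

bII is the Neapolitan chord — a major triad on the lowered second degree. In C minor that root is Db.
So the chord is Db-F-Ab.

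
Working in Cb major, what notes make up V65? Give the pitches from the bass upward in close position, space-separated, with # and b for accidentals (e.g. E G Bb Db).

The numeral's case and figure indicate a dominant seventh chord. In Cb major its root, scale degree 5, is Gb.
Stacking thirds from Gb gives Gb-Bb-Db-Fb.
The figured bass 65 indicates first inversion, placing the third (Bb) in the bass: Bb-Db-Fb-Gb.

Bb Db Fb Gb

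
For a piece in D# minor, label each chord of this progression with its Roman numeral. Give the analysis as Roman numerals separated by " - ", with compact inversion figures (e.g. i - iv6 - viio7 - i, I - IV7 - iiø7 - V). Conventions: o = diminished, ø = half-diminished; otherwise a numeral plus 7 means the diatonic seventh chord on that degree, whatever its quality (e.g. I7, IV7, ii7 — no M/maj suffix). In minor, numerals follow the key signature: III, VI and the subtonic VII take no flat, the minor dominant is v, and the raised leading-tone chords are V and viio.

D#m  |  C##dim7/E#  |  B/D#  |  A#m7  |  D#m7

D#m: root D# is the tonic; minor triad there is i.
C##dim7/E# has root C##, degree 7 in D# minor, so viio65.
B/D#: root B is the submediant; major triad there is VI6.
A#m7 has root A#, degree 5 in D# minor, so v7.
D#m7: minor seventh chord on D# = scale degree 1 → i7.

i - viio65 - VI6 - v7 - i7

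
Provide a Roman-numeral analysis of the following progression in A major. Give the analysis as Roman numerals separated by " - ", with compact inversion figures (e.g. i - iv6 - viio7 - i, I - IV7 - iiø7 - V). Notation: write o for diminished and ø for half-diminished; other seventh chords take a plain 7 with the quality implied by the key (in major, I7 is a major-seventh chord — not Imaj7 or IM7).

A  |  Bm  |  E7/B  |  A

A: root A is the tonic; major triad there is I.
Bm: minor triad on B = scale degree 2 → ii.
E7/B has root E, degree 5 in A major, so V43.
A: root A is the tonic; major triad there is I.

I - ii - V43 - I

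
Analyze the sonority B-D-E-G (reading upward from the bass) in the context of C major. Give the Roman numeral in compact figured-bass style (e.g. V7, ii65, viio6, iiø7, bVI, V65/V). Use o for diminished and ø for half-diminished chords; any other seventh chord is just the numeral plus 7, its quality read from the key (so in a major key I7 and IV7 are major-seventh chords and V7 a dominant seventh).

iii43

The pitches E-G-B-D form a minor seventh chord rooted on E.
In C major, E is the mediant; the diatonic minor seventh chord there is iii7.
With B in the bass the chord is in second inversion, so the figured bass is 43.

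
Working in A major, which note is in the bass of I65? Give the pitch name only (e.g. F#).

C#

I in A major has root A; the chord is A-C#-E-G#.
The figure 65 means first inversion — the third is in the bass.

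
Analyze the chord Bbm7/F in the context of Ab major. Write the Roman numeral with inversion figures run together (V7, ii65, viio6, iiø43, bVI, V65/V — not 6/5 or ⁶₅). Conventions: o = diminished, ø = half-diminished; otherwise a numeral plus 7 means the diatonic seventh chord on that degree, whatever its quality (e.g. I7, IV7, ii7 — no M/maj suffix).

ii43

Stacked in thirds the chord is Bb-Db-F-Ab: a minor seventh chord on Bb.
Bb is scale degree 2 in Ab major, and a minor seventh chord on that degree is written ii7.
With F in the bass the chord is in second inversion, so the figured bass is 43.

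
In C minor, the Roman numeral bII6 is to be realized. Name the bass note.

F

bII in C minor has root Db; the chord is Db-F-Ab.
The figure 6 means first inversion — the third is in the bass.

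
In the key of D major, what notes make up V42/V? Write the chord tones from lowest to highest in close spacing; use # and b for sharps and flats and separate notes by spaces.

V42/V is a secondary dominant — the dominant seventh of V. V in D major is A, so the applied chord's root is E, a perfect fifth above.
Building a dominant seventh chord on E gives E-G#-B-D.
The figured bass 42 indicates third inversion, placing the seventh (D) in the bass: D-E-G#-B.

D E G# B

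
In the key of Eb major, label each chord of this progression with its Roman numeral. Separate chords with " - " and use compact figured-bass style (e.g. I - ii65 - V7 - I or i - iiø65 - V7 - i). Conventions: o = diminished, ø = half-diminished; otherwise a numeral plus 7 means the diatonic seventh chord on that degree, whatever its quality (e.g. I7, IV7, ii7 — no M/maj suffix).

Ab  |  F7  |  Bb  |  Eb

IV - V7/V - V - I

Ab: major triad on Ab = scale degree 4 → IV.
F7: chromatic; F is V of V, so V7/V.
Bb: root Bb is the dominant; major triad there is V.
Eb: major triad on Eb = scale degree 1 → I.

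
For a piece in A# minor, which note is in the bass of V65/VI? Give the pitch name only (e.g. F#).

E#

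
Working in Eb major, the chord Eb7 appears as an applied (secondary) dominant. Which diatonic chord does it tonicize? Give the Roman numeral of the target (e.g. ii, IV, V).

IV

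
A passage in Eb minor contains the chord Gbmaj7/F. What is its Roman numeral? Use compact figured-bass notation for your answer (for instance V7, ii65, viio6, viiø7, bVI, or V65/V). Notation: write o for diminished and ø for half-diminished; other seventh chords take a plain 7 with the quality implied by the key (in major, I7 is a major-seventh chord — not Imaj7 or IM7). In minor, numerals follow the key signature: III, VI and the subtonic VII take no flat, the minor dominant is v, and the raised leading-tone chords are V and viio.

III42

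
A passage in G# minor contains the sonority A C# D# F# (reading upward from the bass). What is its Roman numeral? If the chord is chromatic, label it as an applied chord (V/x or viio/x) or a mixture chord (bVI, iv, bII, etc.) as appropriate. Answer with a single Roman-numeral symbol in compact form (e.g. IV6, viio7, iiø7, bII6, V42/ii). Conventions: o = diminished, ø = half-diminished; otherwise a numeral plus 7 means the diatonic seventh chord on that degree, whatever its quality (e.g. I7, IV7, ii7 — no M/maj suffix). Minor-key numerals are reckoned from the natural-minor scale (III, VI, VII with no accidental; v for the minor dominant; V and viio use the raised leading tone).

viiø43/VI

The pitches D#-F#-A-C# form a half-diminished seventh chord rooted on D#.
D# sits a half step below E (VI in G# minor); a diminished chord there is the applied leading-tone chord of VI.
With A in the bass the chord is in second inversion, so the figured bass is 43.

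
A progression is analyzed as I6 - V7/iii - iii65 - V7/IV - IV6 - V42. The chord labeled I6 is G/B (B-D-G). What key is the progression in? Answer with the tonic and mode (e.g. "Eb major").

G major

The anchor chord is a major triad on G, labeled I6.
If G is scale degree 1 and the mode makes that degree carry a major triad, the tonic is G and the mode is major.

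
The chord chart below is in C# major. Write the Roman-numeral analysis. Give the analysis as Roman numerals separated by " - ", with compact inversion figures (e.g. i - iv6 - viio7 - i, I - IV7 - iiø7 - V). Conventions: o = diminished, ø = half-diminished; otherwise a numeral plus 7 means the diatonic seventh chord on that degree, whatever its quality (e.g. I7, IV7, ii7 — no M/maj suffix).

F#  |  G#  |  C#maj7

IV - V - I7

F#: root F# is the subdominant; major triad there is IV.
G#: root G# is the dominant; major triad there is V.
C#maj7: major seventh chord on C# = scale degree 1 → I7.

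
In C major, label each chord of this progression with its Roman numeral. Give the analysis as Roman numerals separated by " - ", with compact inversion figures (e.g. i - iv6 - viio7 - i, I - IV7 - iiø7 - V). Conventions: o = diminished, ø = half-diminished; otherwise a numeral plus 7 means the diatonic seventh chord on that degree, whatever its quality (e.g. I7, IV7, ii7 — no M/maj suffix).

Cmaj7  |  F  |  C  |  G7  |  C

Cmaj7: major seventh chord on C = scale degree 1 → I7.
F: root F is the subdominant; major triad there is IV.
C: root C is the tonic; major triad there is I.
G7 has root G, degree 5 in C major, so V7.
C: major triad on C = scale degree 1 → I.

I7 - IV - I - V7 - I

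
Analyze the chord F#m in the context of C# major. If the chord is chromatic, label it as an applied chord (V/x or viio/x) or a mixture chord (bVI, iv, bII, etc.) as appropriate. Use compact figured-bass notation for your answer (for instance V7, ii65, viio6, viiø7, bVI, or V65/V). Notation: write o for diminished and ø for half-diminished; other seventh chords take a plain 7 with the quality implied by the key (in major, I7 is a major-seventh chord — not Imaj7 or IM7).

iv

Stacked in thirds the chord is F#-A-C#: a minor triad on F#.
F# is the fourth degree of C# major. This is the minor subdominant, borrowed from the parallel minor.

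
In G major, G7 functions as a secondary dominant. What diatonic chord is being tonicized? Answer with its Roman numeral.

IV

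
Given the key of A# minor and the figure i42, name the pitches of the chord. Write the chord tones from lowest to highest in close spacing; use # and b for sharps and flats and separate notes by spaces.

G# A# C# E#

In A# minor, the first degree is A#, and the diatonic chord built there is a minor seventh chord.
That chord is spelled A#-C#-E#-G#.
The figured bass 42 indicates third inversion, placing the seventh (G#) in the bass: G#-A#-C#-E#.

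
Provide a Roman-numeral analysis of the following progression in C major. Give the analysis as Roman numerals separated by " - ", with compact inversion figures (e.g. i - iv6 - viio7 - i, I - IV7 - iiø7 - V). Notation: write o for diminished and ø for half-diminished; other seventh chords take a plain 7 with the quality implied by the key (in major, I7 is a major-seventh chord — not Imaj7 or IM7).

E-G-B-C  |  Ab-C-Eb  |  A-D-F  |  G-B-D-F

E-G-B-C: root C is the tonic; major seventh chord there is I65.
Ab-C-Eb: Ab with this quality isn't in the key; it's bVI, borrowed from the parallel minor.
A-D-F: minor triad on D = scale degree 2 → ii64.
G-B-D-F has root G, degree 5 in C major, so V7.

I65 - bVI - ii64 - V7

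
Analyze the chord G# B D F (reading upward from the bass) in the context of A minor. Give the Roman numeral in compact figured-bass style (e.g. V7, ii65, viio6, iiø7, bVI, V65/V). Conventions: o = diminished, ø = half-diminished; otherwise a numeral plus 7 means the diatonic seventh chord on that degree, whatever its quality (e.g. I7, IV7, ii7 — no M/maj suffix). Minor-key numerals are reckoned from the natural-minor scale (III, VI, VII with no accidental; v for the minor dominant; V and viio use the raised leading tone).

The pitches G#-B-D-F form a fully diminished seventh chord rooted on G#.
In A minor, G# is the leading tone; the diatonic fully diminished seventh chord there is viio7.

viio7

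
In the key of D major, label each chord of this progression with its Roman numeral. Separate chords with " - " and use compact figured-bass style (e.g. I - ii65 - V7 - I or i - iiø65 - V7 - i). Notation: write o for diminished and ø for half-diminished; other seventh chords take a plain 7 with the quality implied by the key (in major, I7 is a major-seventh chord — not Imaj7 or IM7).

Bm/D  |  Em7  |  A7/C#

Bm/D: root B is the submediant; minor triad there is vi6.
Em7 has root E, degree 2 in D major, so ii7.
A7/C#: root A is the dominant; dominant seventh chord there is V65.

vi6 - ii7 - V65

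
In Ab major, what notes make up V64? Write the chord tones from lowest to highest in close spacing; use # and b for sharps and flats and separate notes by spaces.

Bb Eb G

In Ab major, the dominant is Eb, and the diatonic chord built there is a major triad.
That chord is spelled Eb-G-Bb.
With the 64 figure the chord is in second inversion; from the bass Bb upward in close position it reads Bb-Eb-G.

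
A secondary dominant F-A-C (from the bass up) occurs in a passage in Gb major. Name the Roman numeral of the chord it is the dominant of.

The chord is a major triad on F.
A dominant resolves down a perfect fifth: F → Bb. In Gb major, Bb is scale degree 3, i.e. iii.

iii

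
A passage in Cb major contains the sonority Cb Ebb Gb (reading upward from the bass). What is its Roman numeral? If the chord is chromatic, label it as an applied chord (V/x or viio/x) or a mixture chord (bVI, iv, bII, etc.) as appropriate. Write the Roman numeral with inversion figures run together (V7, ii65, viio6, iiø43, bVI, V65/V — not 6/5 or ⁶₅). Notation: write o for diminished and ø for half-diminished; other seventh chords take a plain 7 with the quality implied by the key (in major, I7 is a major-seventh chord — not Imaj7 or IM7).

The pitches Cb-Ebb-Gb form a minor triad rooted on Cb.
Cb is the first degree of Cb major. This is the minor tonic, borrowed from the parallel minor.

i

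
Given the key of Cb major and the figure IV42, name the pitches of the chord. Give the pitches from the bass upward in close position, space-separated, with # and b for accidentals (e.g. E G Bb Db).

In Cb major, the fourth degree is Fb, and the diatonic chord built there is a major seventh chord.
That chord is spelled Fb-Ab-Cb-Eb.
The figured bass 42 indicates third inversion, placing the seventh (Eb) in the bass: Eb-Fb-Ab-Cb.

Eb Fb Ab Cb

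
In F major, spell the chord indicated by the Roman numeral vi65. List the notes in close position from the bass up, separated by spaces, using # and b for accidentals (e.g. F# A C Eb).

F A C D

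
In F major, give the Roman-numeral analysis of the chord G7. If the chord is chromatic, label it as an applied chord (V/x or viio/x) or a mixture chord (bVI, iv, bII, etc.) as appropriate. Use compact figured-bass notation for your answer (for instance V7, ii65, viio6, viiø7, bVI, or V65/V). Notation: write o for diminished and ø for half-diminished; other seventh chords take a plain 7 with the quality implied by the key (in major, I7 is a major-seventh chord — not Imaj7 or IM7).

The pitches G-B-D-F form a dominant seventh chord rooted on G.
G is not a diatonic chord root with this quality in F major, but it lies a perfect fifth above C (V), so the chord functions as an applied dominant of V.

V7/V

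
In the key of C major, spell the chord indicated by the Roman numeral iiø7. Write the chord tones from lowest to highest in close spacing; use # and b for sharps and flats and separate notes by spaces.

D F Ab C

iiø7 is the half-diminished supertonic seventh, borrowed from the parallel minor. In C major that root is D.
So the chord is D-F-Ab-C, a half-diminished seventh chord.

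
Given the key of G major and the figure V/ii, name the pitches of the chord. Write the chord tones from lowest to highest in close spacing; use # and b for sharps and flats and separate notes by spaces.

E G# B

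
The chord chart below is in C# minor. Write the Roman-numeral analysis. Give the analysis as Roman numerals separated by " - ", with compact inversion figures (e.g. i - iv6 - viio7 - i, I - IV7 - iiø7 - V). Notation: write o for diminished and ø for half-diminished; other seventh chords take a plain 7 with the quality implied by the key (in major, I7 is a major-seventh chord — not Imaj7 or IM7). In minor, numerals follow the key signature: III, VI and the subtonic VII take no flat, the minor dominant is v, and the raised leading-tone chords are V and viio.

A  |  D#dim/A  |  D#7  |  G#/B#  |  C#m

VI - iio64 - V7/V - V6 - i

A has root A, degree 6 in C# minor, so VI.
D#dim/A: root D# is the supertonic; diminished triad there is iio64.
D#7: chromatic; D# is V of V, so V7/V.
G#/B#: root G# is the dominant; major triad there is V6.
C#m: root C# is the tonic; minor triad there is i.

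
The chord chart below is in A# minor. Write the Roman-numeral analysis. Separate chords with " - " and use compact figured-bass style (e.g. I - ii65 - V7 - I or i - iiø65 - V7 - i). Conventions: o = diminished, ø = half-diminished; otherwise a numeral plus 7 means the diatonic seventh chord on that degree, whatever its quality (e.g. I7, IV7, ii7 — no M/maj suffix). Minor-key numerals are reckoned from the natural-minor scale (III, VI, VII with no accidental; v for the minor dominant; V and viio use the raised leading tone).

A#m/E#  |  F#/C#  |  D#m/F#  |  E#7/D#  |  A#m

i64 - VI64 - iv6 - V42 - i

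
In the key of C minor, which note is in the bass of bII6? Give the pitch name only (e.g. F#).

F

bII in C minor has root Db; the chord is Db-F-Ab.
The figure 6 means first inversion — the third is in the bass.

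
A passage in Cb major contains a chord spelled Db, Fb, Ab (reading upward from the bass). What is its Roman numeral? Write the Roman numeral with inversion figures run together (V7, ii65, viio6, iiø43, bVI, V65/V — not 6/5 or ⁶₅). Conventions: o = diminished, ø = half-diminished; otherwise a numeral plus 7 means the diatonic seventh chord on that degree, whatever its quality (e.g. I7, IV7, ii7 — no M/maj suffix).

ii

The pitches Db-Fb-Ab form a minor triad rooted on Db.
Db is scale degree 2 in Cb major, and a minor triad on that degree is written ii.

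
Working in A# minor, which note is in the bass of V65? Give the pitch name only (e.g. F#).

V in A# minor has root E#; the chord is E#-G##-B#-D#.
The figure 65 means first inversion — the third is in the bass.

G##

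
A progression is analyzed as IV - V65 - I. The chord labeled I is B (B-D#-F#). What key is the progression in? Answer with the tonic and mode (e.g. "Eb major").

I is given as B-D#-F# — a major triad with root B.
If B is scale degree 1 and the mode makes that degree carry a major triad, the tonic is B and the mode is major.

B major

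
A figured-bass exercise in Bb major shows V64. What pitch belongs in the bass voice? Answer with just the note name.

C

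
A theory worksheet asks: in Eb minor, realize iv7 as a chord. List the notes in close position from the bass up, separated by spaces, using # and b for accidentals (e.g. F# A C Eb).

In Eb minor, the subdominant is Ab, and the diatonic chord built there is a minor seventh chord.
That chord is spelled Ab-Cb-Eb-Gb.

Ab Cb Eb Gb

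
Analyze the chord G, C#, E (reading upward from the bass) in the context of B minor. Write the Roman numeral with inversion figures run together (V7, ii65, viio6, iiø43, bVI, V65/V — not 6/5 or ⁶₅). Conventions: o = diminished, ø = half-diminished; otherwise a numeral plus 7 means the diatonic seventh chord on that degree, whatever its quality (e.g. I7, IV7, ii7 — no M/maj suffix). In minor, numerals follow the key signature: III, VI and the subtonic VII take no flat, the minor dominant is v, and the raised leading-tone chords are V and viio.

iio64

The pitches C#-E-G form a diminished triad rooted on C#.
In B minor, C# is the supertonic; the diatonic diminished triad there is iio.
With G in the bass the chord is in second inversion, so the figured bass is 64.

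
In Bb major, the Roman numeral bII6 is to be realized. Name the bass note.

Eb

bII in Bb major has root Cb; the chord is Cb-Eb-Gb.
The figure 6 means first inversion — the third is in the bass.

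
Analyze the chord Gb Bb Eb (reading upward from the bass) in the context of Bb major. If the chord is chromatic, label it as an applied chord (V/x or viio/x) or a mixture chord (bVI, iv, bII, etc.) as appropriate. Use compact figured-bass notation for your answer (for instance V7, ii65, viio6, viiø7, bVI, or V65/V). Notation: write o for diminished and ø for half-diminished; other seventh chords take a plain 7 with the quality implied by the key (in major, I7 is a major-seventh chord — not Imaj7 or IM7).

Stacked in thirds the chord is Eb-Gb-Bb: a minor triad on Eb.
Eb is the fourth degree of Bb major. This is the minor subdominant, borrowed from the parallel minor.
With Gb in the bass the chord is in first inversion, so the figured bass is 6.

iv6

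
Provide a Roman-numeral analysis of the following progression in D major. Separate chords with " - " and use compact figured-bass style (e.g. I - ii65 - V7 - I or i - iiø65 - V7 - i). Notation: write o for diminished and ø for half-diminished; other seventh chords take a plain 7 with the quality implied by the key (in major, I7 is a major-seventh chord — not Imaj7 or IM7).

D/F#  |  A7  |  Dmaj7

I6 - V7 - I7

D/F# has root D, degree 1 in D major, so I6.
A7: dominant seventh chord on A = scale degree 5 → V7.
Dmaj7: major seventh chord on D = scale degree 1 → I7.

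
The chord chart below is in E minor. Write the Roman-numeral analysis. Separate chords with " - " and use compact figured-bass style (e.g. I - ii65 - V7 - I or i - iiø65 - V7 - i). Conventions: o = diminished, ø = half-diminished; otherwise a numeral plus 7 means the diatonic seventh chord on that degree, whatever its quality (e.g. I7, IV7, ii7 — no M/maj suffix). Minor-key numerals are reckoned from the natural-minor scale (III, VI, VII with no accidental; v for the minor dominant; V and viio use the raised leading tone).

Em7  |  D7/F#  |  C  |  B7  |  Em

i7 - VII65 - VI - V7 - i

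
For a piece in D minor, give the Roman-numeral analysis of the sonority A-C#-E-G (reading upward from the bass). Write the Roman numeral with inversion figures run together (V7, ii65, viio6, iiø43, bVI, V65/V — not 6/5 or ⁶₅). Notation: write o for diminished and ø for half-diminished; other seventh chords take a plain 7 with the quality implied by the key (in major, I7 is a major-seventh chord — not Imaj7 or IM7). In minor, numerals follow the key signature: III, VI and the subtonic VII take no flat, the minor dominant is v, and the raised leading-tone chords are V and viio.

The pitches A-C#-E-G form a dominant seventh chord rooted on A.
In D minor, A is the dominant; the diatonic dominant seventh chord there is V7.

V7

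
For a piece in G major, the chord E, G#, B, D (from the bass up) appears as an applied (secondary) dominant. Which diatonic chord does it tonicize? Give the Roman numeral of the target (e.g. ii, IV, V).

ii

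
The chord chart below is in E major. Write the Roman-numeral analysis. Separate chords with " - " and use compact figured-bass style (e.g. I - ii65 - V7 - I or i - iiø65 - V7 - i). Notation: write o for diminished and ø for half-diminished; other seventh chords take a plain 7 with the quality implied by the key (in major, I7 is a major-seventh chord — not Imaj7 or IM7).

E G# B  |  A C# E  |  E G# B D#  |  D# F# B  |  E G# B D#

I - IV - I7 - V6 - I7

E-G#-B: root E is the tonic; major triad there is I.
A-C#-E: major triad on A = scale degree 4 → IV.
E-G#-B-D#: major seventh chord on E = scale degree 1 → I7.
D#-F#-B: major triad on B = scale degree 5 → V6.
E-G#-B-D#: major seventh chord on E = scale degree 1 → I7.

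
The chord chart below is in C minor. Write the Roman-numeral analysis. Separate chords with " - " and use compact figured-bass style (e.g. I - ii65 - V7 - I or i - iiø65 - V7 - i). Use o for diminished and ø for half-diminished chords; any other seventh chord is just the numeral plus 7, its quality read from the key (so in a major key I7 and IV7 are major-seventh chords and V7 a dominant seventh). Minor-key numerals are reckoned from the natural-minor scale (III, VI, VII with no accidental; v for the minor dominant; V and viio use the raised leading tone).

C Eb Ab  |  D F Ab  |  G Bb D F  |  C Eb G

C-Eb-Ab has root Ab, degree 6 in C minor, so VI6.
D-F-Ab has root D, degree 2 in C minor, so iio.
G-Bb-D-F has root G, degree 5 in C minor, so v7.
C-Eb-G: root C is the tonic; minor triad there is i.

VI6 - iio - v7 - i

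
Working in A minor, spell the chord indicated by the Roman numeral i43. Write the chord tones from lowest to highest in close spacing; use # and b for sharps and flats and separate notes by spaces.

The numeral's case and figure indicate a minor seventh chord. In A minor its root, the tonic, is A.
Stacking thirds from A gives A-C-E-G.
With the 43 figure the chord is in second inversion; from the bass E upward in close position it reads E-G-A-C.

E G A C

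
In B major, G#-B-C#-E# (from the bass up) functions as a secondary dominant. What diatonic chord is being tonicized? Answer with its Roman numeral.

The chord is a dominant seventh chord on C#.
A dominant resolves down a perfect fifth: C# → F#. In B major, F# is scale degree 5, i.e. V.

V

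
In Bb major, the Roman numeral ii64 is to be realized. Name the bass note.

ii in Bb major has root C; the chord is C-Eb-G.
The figure 64 means second inversion — the fifth is in the bass.

G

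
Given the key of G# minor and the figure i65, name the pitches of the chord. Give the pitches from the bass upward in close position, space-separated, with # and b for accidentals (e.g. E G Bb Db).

In G# minor, the first degree is G#, and the diatonic chord built there is a minor seventh chord.
Stacking thirds from G# gives G#-B-D#-F#.
The figured bass 65 indicates first inversion, placing the third (B) in the bass: B-D#-F#-G#.

B D# F# G#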